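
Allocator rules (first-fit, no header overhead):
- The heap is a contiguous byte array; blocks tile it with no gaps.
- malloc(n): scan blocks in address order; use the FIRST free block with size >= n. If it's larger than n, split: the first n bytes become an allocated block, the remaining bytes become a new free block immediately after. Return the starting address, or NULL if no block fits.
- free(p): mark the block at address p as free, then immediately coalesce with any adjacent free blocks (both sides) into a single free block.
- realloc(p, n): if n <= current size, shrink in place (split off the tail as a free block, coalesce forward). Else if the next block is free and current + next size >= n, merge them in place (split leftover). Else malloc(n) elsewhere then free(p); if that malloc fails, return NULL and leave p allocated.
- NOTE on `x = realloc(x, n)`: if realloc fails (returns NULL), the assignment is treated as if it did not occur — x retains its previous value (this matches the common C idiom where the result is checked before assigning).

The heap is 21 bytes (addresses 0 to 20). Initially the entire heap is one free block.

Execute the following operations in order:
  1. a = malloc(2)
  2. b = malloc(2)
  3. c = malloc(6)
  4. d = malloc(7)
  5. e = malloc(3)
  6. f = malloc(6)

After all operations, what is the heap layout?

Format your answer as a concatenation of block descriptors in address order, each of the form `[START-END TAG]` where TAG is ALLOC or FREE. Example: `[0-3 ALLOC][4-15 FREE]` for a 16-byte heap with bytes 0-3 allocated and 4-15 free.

Answer: [0-1 ALLOC][2-3 ALLOC][4-9 ALLOC][10-16 ALLOC][17-19 ALLOC][20-20 FREE]

Derivation:
Op 1: a = malloc(2) -> a = 0; heap: [0-1 ALLOC][2-20 FREE]
Op 2: b = malloc(2) -> b = 2; heap: [0-1 ALLOC][2-3 ALLOC][4-20 FREE]
Op 3: c = malloc(6) -> c = 4; heap: [0-1 ALLOC][2-3 ALLOC][4-9 ALLOC][10-20 FREE]
Op 4: d = malloc(7) -> d = 10; heap: [0-1 ALLOC][2-3 ALLOC][4-9 ALLOC][10-16 ALLOC][17-20 FREE]
Op 5: e = malloc(3) -> e = 17; heap: [0-1 ALLOC][2-3 ALLOC][4-9 ALLOC][10-16 ALLOC][17-19 ALLOC][20-20 FREE]
Op 6: f = malloc(6) -> f = NULL; heap: [0-1 ALLOC][2-3 ALLOC][4-9 ALLOC][10-16 ALLOC][17-19 ALLOC][20-20 FREE]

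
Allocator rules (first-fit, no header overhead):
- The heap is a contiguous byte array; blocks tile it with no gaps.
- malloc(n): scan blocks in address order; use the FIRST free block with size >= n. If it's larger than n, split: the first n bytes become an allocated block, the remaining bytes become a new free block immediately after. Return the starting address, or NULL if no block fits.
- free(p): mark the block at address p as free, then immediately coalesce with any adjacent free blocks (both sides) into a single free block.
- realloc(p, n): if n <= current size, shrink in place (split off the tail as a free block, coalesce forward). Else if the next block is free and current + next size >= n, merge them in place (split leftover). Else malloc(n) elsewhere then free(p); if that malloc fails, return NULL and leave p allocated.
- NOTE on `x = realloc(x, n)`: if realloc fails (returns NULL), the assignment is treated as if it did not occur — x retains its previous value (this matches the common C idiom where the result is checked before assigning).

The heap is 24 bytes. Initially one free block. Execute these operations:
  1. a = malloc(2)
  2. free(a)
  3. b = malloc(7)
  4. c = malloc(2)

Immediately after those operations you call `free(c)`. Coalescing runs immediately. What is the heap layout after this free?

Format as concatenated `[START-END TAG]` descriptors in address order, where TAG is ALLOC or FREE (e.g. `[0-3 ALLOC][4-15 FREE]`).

Answer: [0-6 ALLOC][7-23 FREE]

Derivation:
Op 1: a = malloc(2) -> a = 0; heap: [0-1 ALLOC][2-23 FREE]
Op 2: free(a) -> (freed a); heap: [0-23 FREE]
Op 3: b = malloc(7) -> b = 0; heap: [0-6 ALLOC][7-23 FREE]
Op 4: c = malloc(2) -> c = 7; heap: [0-6 ALLOC][7-8 ALLOC][9-23 FREE]
free(c): c = 7 -> block [7-8 ALLOC]; mark free, coalesce with adjacent free neighbors -> [0-6 ALLOC][7-23 FREE]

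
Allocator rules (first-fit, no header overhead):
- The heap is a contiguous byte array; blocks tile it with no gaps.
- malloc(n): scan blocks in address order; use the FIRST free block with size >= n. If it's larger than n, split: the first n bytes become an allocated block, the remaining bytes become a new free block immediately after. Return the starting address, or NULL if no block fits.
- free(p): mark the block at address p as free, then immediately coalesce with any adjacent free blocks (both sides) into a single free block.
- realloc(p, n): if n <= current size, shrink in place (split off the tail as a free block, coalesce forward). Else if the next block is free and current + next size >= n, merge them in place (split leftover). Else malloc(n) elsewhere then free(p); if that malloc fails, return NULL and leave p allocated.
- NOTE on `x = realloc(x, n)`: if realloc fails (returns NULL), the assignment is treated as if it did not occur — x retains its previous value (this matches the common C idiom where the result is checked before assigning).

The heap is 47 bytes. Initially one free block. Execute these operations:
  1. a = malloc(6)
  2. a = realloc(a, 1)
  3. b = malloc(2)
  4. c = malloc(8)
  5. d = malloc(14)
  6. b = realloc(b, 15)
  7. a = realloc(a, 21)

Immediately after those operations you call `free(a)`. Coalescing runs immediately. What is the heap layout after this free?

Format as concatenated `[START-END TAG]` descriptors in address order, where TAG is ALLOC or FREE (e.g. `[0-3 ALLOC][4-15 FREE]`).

Answer: [0-2 FREE][3-10 ALLOC][11-24 ALLOC][25-39 ALLOC][40-46 FREE]

Derivation:
Op 1: a = malloc(6) -> a = 0; heap: [0-5 ALLOC][6-46 FREE]
Op 2: a = realloc(a, 1) -> a = 0; heap: [0-0 ALLOC][1-46 FREE]
Op 3: b = malloc(2) -> b = 1; heap: [0-0 ALLOC][1-2 ALLOC][3-46 FREE]
Op 4: c = malloc(8) -> c = 3; heap: [0-0 ALLOC][1-2 ALLOC][3-10 ALLOC][11-46 FREE]
Op 5: d = malloc(14) -> d = 11; heap: [0-0 ALLOC][1-2 ALLOC][3-10 ALLOC][11-24 ALLOC][25-46 FREE]
Op 6: b = realloc(b, 15) -> b = 25; heap: [0-0 ALLOC][1-2 FREE][3-10 ALLOC][11-24 ALLOC][25-39 ALLOC][40-46 FREE]
Op 7: a = realloc(a, 21) -> NULL (a unchanged); heap: [0-0 ALLOC][1-2 FREE][3-10 ALLOC][11-24 ALLOC][25-39 ALLOC][40-46 FREE]
free(a): a = 0 -> block [0-0 ALLOC]; mark free, coalesce with adjacent free neighbors -> [0-2 FREE][3-10 ALLOC][11-24 ALLOC][25-39 ALLOC][40-46 FREE]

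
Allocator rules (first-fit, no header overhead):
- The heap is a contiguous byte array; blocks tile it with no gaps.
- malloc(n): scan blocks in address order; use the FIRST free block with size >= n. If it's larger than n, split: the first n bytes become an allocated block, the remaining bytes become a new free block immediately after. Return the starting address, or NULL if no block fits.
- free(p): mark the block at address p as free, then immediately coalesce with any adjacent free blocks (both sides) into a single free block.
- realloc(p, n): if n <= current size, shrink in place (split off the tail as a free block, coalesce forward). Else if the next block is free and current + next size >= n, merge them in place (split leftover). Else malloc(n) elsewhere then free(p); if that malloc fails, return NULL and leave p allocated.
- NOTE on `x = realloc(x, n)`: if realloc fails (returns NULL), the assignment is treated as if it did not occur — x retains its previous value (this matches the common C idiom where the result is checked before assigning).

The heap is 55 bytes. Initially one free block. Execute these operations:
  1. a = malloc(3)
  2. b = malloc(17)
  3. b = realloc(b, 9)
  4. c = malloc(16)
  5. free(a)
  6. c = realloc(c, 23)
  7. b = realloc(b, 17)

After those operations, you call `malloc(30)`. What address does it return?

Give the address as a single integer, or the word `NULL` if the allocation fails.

Op 1: a = malloc(3) -> a = 0; heap: [0-2 ALLOC][3-54 FREE]
Op 2: b = malloc(17) -> b = 3; heap: [0-2 ALLOC][3-19 ALLOC][20-54 FREE]
Op 3: b = realloc(b, 9) -> b = 3; heap: [0-2 ALLOC][3-11 ALLOC][12-54 FREE]
Op 4: c = malloc(16) -> c = 12; heap: [0-2 ALLOC][3-11 ALLOC][12-27 ALLOC][28-54 FREE]
Op 5: free(a) -> (freed a); heap: [0-2 FREE][3-11 ALLOC][12-27 ALLOC][28-54 FREE]
Op 6: c = realloc(c, 23) -> c = 12; heap: [0-2 FREE][3-11 ALLOC][12-34 ALLOC][35-54 FREE]
Op 7: b = realloc(b, 17) -> b = 35; heap: [0-11 FREE][12-34 ALLOC][35-51 ALLOC][52-54 FREE]
malloc(30): first-fit scan over [0-11 FREE][12-34 ALLOC][35-51 ALLOC][52-54 FREE] -> NULL

Answer: NULL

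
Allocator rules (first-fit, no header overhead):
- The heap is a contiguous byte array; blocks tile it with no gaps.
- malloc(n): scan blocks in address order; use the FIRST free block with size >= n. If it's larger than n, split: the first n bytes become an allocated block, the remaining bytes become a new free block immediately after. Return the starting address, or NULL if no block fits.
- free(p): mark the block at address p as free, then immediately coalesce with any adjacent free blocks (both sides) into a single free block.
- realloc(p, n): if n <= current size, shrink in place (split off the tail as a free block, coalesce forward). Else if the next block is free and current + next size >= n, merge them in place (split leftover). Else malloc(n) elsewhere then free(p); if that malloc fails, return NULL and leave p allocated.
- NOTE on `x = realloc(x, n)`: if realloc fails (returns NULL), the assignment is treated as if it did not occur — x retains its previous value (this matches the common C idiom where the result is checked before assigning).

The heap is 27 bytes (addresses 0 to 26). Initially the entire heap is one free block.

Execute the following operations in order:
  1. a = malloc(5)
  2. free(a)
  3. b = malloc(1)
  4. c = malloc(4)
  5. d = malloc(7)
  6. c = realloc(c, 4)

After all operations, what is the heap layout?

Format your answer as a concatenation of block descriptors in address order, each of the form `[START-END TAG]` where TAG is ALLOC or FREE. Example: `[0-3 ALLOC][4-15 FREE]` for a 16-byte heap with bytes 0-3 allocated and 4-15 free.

Op 1: a = malloc(5) -> a = 0; heap: [0-4 ALLOC][5-26 FREE]
Op 2: free(a) -> (freed a); heap: [0-26 FREE]
Op 3: b = malloc(1) -> b = 0; heap: [0-0 ALLOC][1-26 FREE]
Op 4: c = malloc(4) -> c = 1; heap: [0-0 ALLOC][1-4 ALLOC][5-26 FREE]
Op 5: d = malloc(7) -> d = 5; heap: [0-0 ALLOC][1-4 ALLOC][5-11 ALLOC][12-26 FREE]
Op 6: c = realloc(c, 4) -> c = 1; heap: [0-0 ALLOC][1-4 ALLOC][5-11 ALLOC][12-26 FREE]

Answer: [0-0 ALLOC][1-4 ALLOC][5-11 ALLOC][12-26 FREE]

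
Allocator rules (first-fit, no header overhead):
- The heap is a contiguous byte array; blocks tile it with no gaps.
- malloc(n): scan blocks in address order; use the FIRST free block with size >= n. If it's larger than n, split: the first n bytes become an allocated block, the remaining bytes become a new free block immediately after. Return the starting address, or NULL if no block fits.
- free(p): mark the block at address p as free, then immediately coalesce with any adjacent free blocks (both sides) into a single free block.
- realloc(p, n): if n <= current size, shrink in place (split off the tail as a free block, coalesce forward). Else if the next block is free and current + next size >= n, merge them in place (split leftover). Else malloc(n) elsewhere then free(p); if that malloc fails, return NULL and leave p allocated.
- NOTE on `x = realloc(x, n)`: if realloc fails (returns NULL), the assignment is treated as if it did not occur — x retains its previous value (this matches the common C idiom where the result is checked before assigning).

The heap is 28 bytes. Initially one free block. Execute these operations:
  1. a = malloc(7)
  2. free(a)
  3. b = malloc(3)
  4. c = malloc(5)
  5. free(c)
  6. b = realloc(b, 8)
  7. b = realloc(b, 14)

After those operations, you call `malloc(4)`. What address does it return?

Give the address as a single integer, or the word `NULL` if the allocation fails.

Answer: 14

Derivation:
Op 1: a = malloc(7) -> a = 0; heap: [0-6 ALLOC][7-27 FREE]
Op 2: free(a) -> (freed a); heap: [0-27 FREE]
Op 3: b = malloc(3) -> b = 0; heap: [0-2 ALLOC][3-27 FREE]
Op 4: c = malloc(5) -> c = 3; heap: [0-2 ALLOC][3-7 ALLOC][8-27 FREE]
Op 5: free(c) -> (freed c); heap: [0-2 ALLOC][3-27 FREE]
Op 6: b = realloc(b, 8) -> b = 0; heap: [0-7 ALLOC][8-27 FREE]
Op 7: b = realloc(b, 14) -> b = 0; heap: [0-13 ALLOC][14-27 FREE]
malloc(4): first-fit scan over [0-13 ALLOC][14-27 FREE] -> 14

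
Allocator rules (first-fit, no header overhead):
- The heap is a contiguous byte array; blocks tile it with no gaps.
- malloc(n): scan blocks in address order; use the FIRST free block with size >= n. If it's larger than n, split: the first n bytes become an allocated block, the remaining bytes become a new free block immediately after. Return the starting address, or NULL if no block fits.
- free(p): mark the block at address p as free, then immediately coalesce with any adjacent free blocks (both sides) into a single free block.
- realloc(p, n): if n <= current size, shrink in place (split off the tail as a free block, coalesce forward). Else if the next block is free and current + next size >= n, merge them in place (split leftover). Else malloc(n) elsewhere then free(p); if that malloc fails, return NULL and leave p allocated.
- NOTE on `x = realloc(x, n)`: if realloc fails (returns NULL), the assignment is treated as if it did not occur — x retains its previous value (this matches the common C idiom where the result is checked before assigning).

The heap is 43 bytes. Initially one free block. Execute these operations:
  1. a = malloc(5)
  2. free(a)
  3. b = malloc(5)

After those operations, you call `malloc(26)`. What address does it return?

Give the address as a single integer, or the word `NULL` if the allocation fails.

Answer: 5

Derivation:
Op 1: a = malloc(5) -> a = 0; heap: [0-4 ALLOC][5-42 FREE]
Op 2: free(a) -> (freed a); heap: [0-42 FREE]
Op 3: b = malloc(5) -> b = 0; heap: [0-4 ALLOC][5-42 FREE]
malloc(26): first-fit scan over [0-4 ALLOC][5-42 FREE] -> 5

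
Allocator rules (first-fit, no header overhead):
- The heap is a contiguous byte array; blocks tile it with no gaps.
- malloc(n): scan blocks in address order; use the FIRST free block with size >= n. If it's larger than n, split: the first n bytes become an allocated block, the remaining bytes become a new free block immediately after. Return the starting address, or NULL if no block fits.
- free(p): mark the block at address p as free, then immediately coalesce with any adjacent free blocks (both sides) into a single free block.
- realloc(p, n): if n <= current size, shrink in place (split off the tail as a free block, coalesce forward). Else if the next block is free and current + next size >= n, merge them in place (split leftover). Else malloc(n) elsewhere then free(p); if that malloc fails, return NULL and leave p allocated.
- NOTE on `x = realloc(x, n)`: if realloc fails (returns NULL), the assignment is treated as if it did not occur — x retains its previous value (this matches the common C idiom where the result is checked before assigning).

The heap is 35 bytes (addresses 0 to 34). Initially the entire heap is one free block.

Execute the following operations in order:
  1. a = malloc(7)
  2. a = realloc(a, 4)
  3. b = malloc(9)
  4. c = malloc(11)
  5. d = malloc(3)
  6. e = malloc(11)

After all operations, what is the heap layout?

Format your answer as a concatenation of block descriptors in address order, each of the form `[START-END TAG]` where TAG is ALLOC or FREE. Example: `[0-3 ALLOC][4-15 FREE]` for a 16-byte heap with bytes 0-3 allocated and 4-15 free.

Op 1: a = malloc(7) -> a = 0; heap: [0-6 ALLOC][7-34 FREE]
Op 2: a = realloc(a, 4) -> a = 0; heap: [0-3 ALLOC][4-34 FREE]
Op 3: b = malloc(9) -> b = 4; heap: [0-3 ALLOC][4-12 ALLOC][13-34 FREE]
Op 4: c = malloc(11) -> c = 13; heap: [0-3 ALLOC][4-12 ALLOC][13-23 ALLOC][24-34 FREE]
Op 5: d = malloc(3) -> d = 24; heap: [0-3 ALLOC][4-12 ALLOC][13-23 ALLOC][24-26 ALLOC][27-34 FREE]
Op 6: e = malloc(11) -> e = NULL; heap: [0-3 ALLOC][4-12 ALLOC][13-23 ALLOC][24-26 ALLOC][27-34 FREE]

Answer: [0-3 ALLOC][4-12 ALLOC][13-23 ALLOC][24-26 ALLOC][27-34 FREE]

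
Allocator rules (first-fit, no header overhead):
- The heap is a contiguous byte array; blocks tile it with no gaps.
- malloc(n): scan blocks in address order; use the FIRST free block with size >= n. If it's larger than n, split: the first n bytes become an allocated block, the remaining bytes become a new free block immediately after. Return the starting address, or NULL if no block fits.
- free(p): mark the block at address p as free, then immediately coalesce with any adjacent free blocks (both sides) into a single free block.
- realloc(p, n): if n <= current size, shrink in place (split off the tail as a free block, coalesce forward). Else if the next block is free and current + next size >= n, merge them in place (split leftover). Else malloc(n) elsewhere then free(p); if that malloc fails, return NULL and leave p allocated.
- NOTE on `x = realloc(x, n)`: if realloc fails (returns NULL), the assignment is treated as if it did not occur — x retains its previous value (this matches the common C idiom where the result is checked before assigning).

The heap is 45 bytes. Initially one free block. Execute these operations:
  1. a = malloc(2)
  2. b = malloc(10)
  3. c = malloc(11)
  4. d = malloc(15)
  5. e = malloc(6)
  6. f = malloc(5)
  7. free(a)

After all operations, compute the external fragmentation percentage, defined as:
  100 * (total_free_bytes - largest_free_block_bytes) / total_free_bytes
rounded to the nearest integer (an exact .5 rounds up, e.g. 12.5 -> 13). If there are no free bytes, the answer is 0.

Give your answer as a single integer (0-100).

Answer: 33

Derivation:
Op 1: a = malloc(2) -> a = 0; heap: [0-1 ALLOC][2-44 FREE]
Op 2: b = malloc(10) -> b = 2; heap: [0-1 ALLOC][2-11 ALLOC][12-44 FREE]
Op 3: c = malloc(11) -> c = 12; heap: [0-1 ALLOC][2-11 ALLOC][12-22 ALLOC][23-44 FREE]
Op 4: d = malloc(15) -> d = 23; heap: [0-1 ALLOC][2-11 ALLOC][12-22 ALLOC][23-37 ALLOC][38-44 FREE]
Op 5: e = malloc(6) -> e = 38; heap: [0-1 ALLOC][2-11 ALLOC][12-22 ALLOC][23-37 ALLOC][38-43 ALLOC][44-44 FREE]
Op 6: f = malloc(5) -> f = NULL; heap: [0-1 ALLOC][2-11 ALLOC][12-22 ALLOC][23-37 ALLOC][38-43 ALLOC][44-44 FREE]
Op 7: free(a) -> (freed a); heap: [0-1 FREE][2-11 ALLOC][12-22 ALLOC][23-37 ALLOC][38-43 ALLOC][44-44 FREE]
Free blocks: [2 1] total_free=3 largest=2 -> 100*(3-2)/3 = 100/3 ≈ 33.333 -> rounds to 33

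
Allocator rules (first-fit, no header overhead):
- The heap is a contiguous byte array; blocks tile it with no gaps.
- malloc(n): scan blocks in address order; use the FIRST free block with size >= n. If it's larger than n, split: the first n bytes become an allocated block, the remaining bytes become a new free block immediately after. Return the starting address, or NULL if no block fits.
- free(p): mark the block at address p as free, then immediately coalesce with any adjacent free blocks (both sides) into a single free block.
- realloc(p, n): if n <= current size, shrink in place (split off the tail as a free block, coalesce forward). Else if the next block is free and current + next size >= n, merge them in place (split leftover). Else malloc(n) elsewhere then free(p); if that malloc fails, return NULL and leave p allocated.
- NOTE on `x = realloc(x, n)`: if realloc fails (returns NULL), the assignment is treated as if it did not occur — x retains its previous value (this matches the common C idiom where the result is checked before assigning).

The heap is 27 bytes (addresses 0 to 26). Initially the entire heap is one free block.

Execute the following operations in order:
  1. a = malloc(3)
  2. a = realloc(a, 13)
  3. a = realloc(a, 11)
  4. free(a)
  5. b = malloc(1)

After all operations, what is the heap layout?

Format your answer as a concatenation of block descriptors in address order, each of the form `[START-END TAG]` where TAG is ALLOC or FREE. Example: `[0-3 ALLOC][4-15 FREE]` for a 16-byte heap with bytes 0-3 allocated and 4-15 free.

Op 1: a = malloc(3) -> a = 0; heap: [0-2 ALLOC][3-26 FREE]
Op 2: a = realloc(a, 13) -> a = 0; heap: [0-12 ALLOC][13-26 FREE]
Op 3: a = realloc(a, 11) -> a = 0; heap: [0-10 ALLOC][11-26 FREE]
Op 4: free(a) -> (freed a); heap: [0-26 FREE]
Op 5: b = malloc(1) -> b = 0; heap: [0-0 ALLOC][1-26 FREE]

Answer: [0-0 ALLOC][1-26 FREE]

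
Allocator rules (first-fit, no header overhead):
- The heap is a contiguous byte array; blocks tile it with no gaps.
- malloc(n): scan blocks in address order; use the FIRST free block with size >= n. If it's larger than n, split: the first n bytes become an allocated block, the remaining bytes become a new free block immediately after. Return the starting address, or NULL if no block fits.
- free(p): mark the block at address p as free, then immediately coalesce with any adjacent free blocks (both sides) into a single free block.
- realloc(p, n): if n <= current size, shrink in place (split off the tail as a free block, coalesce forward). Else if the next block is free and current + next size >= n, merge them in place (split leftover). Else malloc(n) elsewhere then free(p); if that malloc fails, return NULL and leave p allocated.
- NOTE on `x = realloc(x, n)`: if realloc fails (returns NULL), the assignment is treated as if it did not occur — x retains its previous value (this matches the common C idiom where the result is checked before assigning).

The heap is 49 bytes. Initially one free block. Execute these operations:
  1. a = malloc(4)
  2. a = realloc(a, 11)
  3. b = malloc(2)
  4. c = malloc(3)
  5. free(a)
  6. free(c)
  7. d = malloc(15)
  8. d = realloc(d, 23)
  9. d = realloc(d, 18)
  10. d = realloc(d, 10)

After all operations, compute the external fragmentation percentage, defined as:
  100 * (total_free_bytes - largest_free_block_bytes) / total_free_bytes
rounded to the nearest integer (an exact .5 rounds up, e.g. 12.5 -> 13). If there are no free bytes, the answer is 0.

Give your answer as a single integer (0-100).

Answer: 30

Derivation:
Op 1: a = malloc(4) -> a = 0; heap: [0-3 ALLOC][4-48 FREE]
Op 2: a = realloc(a, 11) -> a = 0; heap: [0-10 ALLOC][11-48 FREE]
Op 3: b = malloc(2) -> b = 11; heap: [0-10 ALLOC][11-12 ALLOC][13-48 FREE]
Op 4: c = malloc(3) -> c = 13; heap: [0-10 ALLOC][11-12 ALLOC][13-15 ALLOC][16-48 FREE]
Op 5: free(a) -> (freed a); heap: [0-10 FREE][11-12 ALLOC][13-15 ALLOC][16-48 FREE]
Op 6: free(c) -> (freed c); heap: [0-10 FREE][11-12 ALLOC][13-48 FREE]
Op 7: d = malloc(15) -> d = 13; heap: [0-10 FREE][11-12 ALLOC][13-27 ALLOC][28-48 FREE]
Op 8: d = realloc(d, 23) -> d = 13; heap: [0-10 FREE][11-12 ALLOC][13-35 ALLOC][36-48 FREE]
Op 9: d = realloc(d, 18) -> d = 13; heap: [0-10 FREE][11-12 ALLOC][13-30 ALLOC][31-48 FREE]
Op 10: d = realloc(d, 10) -> d = 13; heap: [0-10 FREE][11-12 ALLOC][13-22 ALLOC][23-48 FREE]
Free blocks: [11 26] total_free=37 largest=26 -> 100*(37-26)/37 = 1100/37 ≈ 29.730 -> rounds to 30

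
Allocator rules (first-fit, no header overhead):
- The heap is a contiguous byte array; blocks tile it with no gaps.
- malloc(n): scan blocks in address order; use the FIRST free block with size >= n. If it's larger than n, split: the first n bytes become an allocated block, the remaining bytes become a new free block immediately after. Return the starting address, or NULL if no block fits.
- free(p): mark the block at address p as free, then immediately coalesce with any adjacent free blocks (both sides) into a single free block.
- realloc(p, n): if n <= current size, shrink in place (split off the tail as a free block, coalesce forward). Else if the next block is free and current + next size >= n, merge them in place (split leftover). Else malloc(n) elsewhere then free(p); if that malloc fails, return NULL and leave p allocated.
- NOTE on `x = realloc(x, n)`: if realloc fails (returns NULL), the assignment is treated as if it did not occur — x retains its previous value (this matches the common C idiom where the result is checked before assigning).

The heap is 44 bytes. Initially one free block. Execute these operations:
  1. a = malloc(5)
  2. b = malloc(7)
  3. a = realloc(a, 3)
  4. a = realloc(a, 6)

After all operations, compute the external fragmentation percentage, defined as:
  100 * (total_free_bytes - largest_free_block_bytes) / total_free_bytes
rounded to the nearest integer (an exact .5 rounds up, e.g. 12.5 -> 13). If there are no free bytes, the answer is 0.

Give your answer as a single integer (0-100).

Answer: 16

Derivation:
Op 1: a = malloc(5) -> a = 0; heap: [0-4 ALLOC][5-43 FREE]
Op 2: b = malloc(7) -> b = 5; heap: [0-4 ALLOC][5-11 ALLOC][12-43 FREE]
Op 3: a = realloc(a, 3) -> a = 0; heap: [0-2 ALLOC][3-4 FREE][5-11 ALLOC][12-43 FREE]
Op 4: a = realloc(a, 6) -> a = 12; heap: [0-4 FREE][5-11 ALLOC][12-17 ALLOC][18-43 FREE]
Free blocks: [5 26] total_free=31 largest=26 -> 100*(31-26)/31 = 500/31 ≈ 16.129 -> rounds to 16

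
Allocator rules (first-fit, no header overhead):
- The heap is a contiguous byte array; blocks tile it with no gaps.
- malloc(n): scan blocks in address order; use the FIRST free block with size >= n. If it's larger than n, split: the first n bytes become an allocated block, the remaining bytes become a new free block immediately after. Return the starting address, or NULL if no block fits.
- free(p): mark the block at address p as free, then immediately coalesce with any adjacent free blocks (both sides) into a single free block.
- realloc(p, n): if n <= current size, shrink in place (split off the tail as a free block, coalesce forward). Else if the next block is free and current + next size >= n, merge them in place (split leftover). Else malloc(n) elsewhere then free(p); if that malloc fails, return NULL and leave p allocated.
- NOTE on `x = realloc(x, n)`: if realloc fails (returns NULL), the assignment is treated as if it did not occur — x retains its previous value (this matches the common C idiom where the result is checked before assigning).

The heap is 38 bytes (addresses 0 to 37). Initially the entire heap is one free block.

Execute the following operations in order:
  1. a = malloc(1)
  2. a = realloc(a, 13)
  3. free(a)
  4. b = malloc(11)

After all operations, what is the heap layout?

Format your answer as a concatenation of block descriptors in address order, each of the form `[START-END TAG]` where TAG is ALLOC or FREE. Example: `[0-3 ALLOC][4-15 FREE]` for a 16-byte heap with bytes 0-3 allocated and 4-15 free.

Answer: [0-10 ALLOC][11-37 FREE]

Derivation:
Op 1: a = malloc(1) -> a = 0; heap: [0-0 ALLOC][1-37 FREE]
Op 2: a = realloc(a, 13) -> a = 0; heap: [0-12 ALLOC][13-37 FREE]
Op 3: free(a) -> (freed a); heap: [0-37 FREE]
Op 4: b = malloc(11) -> b = 0; heap: [0-10 ALLOC][11-37 FREE]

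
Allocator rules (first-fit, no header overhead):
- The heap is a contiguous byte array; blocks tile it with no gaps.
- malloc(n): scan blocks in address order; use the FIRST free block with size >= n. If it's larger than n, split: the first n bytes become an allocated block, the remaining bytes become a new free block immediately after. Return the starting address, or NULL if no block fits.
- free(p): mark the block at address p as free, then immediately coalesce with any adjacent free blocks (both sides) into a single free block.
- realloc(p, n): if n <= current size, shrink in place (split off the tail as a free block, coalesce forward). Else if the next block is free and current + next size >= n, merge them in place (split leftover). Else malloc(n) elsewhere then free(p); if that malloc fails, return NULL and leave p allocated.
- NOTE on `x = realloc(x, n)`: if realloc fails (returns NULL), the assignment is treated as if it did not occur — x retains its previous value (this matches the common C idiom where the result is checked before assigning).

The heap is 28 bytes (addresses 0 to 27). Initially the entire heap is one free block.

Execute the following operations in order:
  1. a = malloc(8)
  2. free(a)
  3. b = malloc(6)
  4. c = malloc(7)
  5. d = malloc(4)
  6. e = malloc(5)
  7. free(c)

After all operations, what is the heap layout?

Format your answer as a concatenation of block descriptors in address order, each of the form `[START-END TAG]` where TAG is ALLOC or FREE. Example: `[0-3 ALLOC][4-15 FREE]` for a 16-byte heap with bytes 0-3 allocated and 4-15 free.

Answer: [0-5 ALLOC][6-12 FREE][13-16 ALLOC][17-21 ALLOC][22-27 FREE]

Derivation:
Op 1: a = malloc(8) -> a = 0; heap: [0-7 ALLOC][8-27 FREE]
Op 2: free(a) -> (freed a); heap: [0-27 FREE]
Op 3: b = malloc(6) -> b = 0; heap: [0-5 ALLOC][6-27 FREE]
Op 4: c = malloc(7) -> c = 6; heap: [0-5 ALLOC][6-12 ALLOC][13-27 FREE]
Op 5: d = malloc(4) -> d = 13; heap: [0-5 ALLOC][6-12 ALLOC][13-16 ALLOC][17-27 FREE]
Op 6: e = malloc(5) -> e = 17; heap: [0-5 ALLOC][6-12 ALLOC][13-16 ALLOC][17-21 ALLOC][22-27 FREE]
Op 7: free(c) -> (freed c); heap: [0-5 ALLOC][6-12 FREE][13-16 ALLOC][17-21 ALLOC][22-27 FREE]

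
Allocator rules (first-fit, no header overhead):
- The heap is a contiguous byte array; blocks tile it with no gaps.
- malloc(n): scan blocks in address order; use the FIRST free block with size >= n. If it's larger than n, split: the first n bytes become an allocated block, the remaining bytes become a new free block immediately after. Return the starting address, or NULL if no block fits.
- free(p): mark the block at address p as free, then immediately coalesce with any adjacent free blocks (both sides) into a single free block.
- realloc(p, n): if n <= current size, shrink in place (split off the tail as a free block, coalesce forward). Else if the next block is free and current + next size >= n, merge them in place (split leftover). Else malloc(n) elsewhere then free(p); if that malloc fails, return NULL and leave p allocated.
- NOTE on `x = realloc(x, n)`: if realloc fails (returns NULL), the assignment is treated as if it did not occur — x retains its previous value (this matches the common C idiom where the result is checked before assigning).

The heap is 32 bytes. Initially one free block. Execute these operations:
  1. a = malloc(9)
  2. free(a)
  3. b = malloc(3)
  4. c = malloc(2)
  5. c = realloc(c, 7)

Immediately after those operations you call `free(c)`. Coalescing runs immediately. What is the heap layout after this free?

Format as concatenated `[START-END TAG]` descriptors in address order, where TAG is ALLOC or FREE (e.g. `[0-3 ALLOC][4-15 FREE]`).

Answer: [0-2 ALLOC][3-31 FREE]

Derivation:
Op 1: a = malloc(9) -> a = 0; heap: [0-8 ALLOC][9-31 FREE]
Op 2: free(a) -> (freed a); heap: [0-31 FREE]
Op 3: b = malloc(3) -> b = 0; heap: [0-2 ALLOC][3-31 FREE]
Op 4: c = malloc(2) -> c = 3; heap: [0-2 ALLOC][3-4 ALLOC][5-31 FREE]
Op 5: c = realloc(c, 7) -> c = 3; heap: [0-2 ALLOC][3-9 ALLOC][10-31 FREE]
free(c): c = 3 -> block [3-9 ALLOC]; mark free, coalesce with adjacent free neighbors -> [0-2 ALLOC][3-31 FREE]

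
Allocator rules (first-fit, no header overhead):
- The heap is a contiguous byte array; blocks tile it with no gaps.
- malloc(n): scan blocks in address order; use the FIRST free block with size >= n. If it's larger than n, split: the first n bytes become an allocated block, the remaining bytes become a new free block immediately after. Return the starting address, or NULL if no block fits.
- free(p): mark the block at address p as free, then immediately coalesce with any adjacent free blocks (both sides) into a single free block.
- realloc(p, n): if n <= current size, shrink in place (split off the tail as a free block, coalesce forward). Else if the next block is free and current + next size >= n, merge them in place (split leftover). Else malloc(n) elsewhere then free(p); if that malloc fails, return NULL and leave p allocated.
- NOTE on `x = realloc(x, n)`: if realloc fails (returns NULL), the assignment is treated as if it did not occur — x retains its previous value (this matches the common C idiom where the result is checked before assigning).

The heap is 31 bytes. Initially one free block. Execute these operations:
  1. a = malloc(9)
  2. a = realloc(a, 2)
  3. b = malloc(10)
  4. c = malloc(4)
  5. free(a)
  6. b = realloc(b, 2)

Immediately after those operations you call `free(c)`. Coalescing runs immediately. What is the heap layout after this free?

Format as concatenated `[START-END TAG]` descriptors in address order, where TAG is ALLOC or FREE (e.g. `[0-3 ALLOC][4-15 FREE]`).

Answer: [0-1 FREE][2-3 ALLOC][4-30 FREE]

Derivation:
Op 1: a = malloc(9) -> a = 0; heap: [0-8 ALLOC][9-30 FREE]
Op 2: a = realloc(a, 2) -> a = 0; heap: [0-1 ALLOC][2-30 FREE]
Op 3: b = malloc(10) -> b = 2; heap: [0-1 ALLOC][2-11 ALLOC][12-30 FREE]
Op 4: c = malloc(4) -> c = 12; heap: [0-1 ALLOC][2-11 ALLOC][12-15 ALLOC][16-30 FREE]
Op 5: free(a) -> (freed a); heap: [0-1 FREE][2-11 ALLOC][12-15 ALLOC][16-30 FREE]
Op 6: b = realloc(b, 2) -> b = 2; heap: [0-1 FREE][2-3 ALLOC][4-11 FREE][12-15 ALLOC][16-30 FREE]
free(c): c = 12 -> block [12-15 ALLOC]; mark free, coalesce with adjacent free neighbors -> [0-1 FREE][2-3 ALLOC][4-30 FREE]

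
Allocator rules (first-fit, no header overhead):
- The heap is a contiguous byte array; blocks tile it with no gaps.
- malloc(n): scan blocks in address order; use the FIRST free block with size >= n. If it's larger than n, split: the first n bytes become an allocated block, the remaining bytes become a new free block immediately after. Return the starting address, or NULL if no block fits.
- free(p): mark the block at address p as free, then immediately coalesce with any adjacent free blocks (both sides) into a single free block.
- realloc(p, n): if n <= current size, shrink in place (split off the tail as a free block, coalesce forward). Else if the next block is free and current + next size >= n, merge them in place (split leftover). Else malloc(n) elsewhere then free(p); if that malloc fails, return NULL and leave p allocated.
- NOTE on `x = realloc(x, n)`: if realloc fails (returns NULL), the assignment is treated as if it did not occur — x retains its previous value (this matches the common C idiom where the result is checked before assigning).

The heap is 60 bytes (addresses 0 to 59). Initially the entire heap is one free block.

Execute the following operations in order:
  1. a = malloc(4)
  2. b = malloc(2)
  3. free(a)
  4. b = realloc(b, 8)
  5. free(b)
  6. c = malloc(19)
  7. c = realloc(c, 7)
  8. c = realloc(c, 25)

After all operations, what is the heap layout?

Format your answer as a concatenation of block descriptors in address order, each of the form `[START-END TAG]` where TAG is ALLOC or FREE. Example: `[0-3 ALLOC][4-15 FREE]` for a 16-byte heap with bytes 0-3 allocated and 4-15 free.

Op 1: a = malloc(4) -> a = 0; heap: [0-3 ALLOC][4-59 FREE]
Op 2: b = malloc(2) -> b = 4; heap: [0-3 ALLOC][4-5 ALLOC][6-59 FREE]
Op 3: free(a) -> (freed a); heap: [0-3 FREE][4-5 ALLOC][6-59 FREE]
Op 4: b = realloc(b, 8) -> b = 4; heap: [0-3 FREE][4-11 ALLOC][12-59 FREE]
Op 5: free(b) -> (freed b); heap: [0-59 FREE]
Op 6: c = malloc(19) -> c = 0; heap: [0-18 ALLOC][19-59 FREE]
Op 7: c = realloc(c, 7) -> c = 0; heap: [0-6 ALLOC][7-59 FREE]
Op 8: c = realloc(c, 25) -> c = 0; heap: [0-24 ALLOC][25-59 FREE]

Answer: [0-24 ALLOC][25-59 FREE]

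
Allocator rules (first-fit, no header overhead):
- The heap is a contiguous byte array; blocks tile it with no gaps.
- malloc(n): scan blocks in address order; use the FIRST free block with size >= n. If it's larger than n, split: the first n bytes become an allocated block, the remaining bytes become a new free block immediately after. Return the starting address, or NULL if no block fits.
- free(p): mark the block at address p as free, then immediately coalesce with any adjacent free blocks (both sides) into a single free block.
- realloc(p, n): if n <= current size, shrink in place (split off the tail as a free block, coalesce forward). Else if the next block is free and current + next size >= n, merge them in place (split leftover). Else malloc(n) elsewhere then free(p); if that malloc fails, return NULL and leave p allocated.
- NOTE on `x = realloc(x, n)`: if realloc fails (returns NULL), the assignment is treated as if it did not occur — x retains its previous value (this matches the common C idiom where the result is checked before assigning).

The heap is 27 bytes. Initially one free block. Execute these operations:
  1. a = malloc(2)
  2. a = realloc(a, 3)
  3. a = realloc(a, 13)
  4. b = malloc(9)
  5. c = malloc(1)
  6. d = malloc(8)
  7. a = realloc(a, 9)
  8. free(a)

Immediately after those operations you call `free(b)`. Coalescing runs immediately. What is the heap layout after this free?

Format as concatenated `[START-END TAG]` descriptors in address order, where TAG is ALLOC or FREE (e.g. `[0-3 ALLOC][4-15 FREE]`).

Op 1: a = malloc(2) -> a = 0; heap: [0-1 ALLOC][2-26 FREE]
Op 2: a = realloc(a, 3) -> a = 0; heap: [0-2 ALLOC][3-26 FREE]
Op 3: a = realloc(a, 13) -> a = 0; heap: [0-12 ALLOC][13-26 FREE]
Op 4: b = malloc(9) -> b = 13; heap: [0-12 ALLOC][13-21 ALLOC][22-26 FREE]
Op 5: c = malloc(1) -> c = 22; heap: [0-12 ALLOC][13-21 ALLOC][22-22 ALLOC][23-26 FREE]
Op 6: d = malloc(8) -> d = NULL; heap: [0-12 ALLOC][13-21 ALLOC][22-22 ALLOC][23-26 FREE]
Op 7: a = realloc(a, 9) -> a = 0; heap: [0-8 ALLOC][9-12 FREE][13-21 ALLOC][22-22 ALLOC][23-26 FREE]
Op 8: free(a) -> (freed a); heap: [0-12 FREE][13-21 ALLOC][22-22 ALLOC][23-26 FREE]
free(b): b = 13 -> block [13-21 ALLOC]; mark free, coalesce with adjacent free neighbors -> [0-21 FREE][22-22 ALLOC][23-26 FREE]

Answer: [0-21 FREE][22-22 ALLOC][23-26 FREE]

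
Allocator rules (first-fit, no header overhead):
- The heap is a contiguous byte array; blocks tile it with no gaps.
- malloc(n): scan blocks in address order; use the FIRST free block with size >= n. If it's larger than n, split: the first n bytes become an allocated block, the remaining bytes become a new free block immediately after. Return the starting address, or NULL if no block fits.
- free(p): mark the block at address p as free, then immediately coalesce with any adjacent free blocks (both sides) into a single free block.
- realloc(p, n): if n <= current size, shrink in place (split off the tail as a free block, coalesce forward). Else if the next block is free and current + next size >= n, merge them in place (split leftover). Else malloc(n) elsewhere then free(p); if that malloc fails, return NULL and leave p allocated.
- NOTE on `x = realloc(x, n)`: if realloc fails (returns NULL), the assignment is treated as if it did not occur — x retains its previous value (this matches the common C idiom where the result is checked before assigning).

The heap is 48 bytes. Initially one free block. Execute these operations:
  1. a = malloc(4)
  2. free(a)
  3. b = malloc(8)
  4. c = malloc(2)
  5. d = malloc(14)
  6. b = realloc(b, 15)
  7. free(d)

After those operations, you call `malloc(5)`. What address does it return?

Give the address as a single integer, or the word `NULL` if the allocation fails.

Answer: 0

Derivation:
Op 1: a = malloc(4) -> a = 0; heap: [0-3 ALLOC][4-47 FREE]
Op 2: free(a) -> (freed a); heap: [0-47 FREE]
Op 3: b = malloc(8) -> b = 0; heap: [0-7 ALLOC][8-47 FREE]
Op 4: c = malloc(2) -> c = 8; heap: [0-7 ALLOC][8-9 ALLOC][10-47 FREE]
Op 5: d = malloc(14) -> d = 10; heap: [0-7 ALLOC][8-9 ALLOC][10-23 ALLOC][24-47 FREE]
Op 6: b = realloc(b, 15) -> b = 24; heap: [0-7 FREE][8-9 ALLOC][10-23 ALLOC][24-38 ALLOC][39-47 FREE]
Op 7: free(d) -> (freed d); heap: [0-7 FREE][8-9 ALLOC][10-23 FREE][24-38 ALLOC][39-47 FREE]
malloc(5): first-fit scan over [0-7 FREE][8-9 ALLOC][10-23 FREE][24-38 ALLOC][39-47 FREE] -> 0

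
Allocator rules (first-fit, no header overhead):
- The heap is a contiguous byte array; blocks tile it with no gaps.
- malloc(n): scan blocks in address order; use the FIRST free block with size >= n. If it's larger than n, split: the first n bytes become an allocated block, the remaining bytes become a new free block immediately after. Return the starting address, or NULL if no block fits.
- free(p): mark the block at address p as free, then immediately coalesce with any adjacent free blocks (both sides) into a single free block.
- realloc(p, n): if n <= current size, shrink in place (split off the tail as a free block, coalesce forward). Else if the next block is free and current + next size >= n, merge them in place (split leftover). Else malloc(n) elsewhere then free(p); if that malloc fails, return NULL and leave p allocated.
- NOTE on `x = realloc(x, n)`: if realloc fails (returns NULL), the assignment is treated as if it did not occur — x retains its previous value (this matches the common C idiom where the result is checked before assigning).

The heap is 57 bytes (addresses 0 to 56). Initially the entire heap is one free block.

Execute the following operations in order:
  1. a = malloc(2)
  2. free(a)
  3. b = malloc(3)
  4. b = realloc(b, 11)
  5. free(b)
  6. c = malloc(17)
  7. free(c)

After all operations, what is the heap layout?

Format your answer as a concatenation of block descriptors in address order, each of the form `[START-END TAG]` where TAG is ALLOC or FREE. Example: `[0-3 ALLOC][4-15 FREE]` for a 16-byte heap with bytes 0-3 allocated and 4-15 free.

Op 1: a = malloc(2) -> a = 0; heap: [0-1 ALLOC][2-56 FREE]
Op 2: free(a) -> (freed a); heap: [0-56 FREE]
Op 3: b = malloc(3) -> b = 0; heap: [0-2 ALLOC][3-56 FREE]
Op 4: b = realloc(b, 11) -> b = 0; heap: [0-10 ALLOC][11-56 FREE]
Op 5: free(b) -> (freed b); heap: [0-56 FREE]
Op 6: c = malloc(17) -> c = 0; heap: [0-16 ALLOC][17-56 FREE]
Op 7: free(c) -> (freed c); heap: [0-56 FREE]

Answer: [0-56 FREE]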